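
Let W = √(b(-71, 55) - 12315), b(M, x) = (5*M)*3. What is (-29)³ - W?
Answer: -24389 - 2*I*√3345 ≈ -24389.0 - 115.67*I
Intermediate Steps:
b(M, x) = 15*M
W = 2*I*√3345 (W = √(15*(-71) - 12315) = √(-1065 - 12315) = √(-13380) = 2*I*√3345 ≈ 115.67*I)
(-29)³ - W = (-29)³ - 2*I*√3345 = -24389 - 2*I*√3345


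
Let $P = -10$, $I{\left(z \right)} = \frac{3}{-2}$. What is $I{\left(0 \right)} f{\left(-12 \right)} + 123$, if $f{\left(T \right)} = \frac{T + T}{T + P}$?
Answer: $\frac{1335}{11} \approx 121.36$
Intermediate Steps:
$I{\left(z \right)} = - \frac{3}{2}$ ($I{\left(z \right)} = 3 \left(- \frac{1}{2}\right) = - \frac{3}{2}$)
$f{\left(T \right)} = \frac{2 T}{-10 + T}$ ($f{\left(T \right)} = \frac{T + T}{T - 10} = \frac{2 T}{-10 + T}$)
$I{\left(0 \right)} f{\left(-12 \right)} + 123 = - \frac{3 \cdot 2 \left(-12\right) \frac{1}{-10 - 12}}{2} + 123 = - \frac{3 \cdot 2 \left(-12\right) \frac{1}{-22}}{2} + 123 = - \frac{3 \cdot 2 \left(-12\right) \left(- \frac{1}{22}\right)}{2} + 123 = \left(- \frac{3}{2}\right) \frac{12}{11} + 123 = - \frac{18}{11} + 123 = \frac{1335}{11}$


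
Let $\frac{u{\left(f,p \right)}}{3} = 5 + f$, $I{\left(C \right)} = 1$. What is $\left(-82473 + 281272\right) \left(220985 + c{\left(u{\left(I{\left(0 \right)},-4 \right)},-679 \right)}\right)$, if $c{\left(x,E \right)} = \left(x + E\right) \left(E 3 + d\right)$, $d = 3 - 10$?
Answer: $312525745131$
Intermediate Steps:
$d = -7$ ($d = 3 - 10 = -7$)
$u{\left(f,p \right)} = 15 + 3 f$ ($u{\left(f,p \right)} = 3 \left(5 + f\right) = 15 + 3 f$)
$c{\left(x,E \right)} = \left(-7 + 3 E\right) \left(E + x\right)$ ($c{\left(x,E \right)} = \left(x + E\right) \left(E 3 - 7\right) = \left(E + x\right) \left(3 E - 7\right) = \left(E + x\right) \left(-7 + 3 E\right) = \left(-7 + 3 E\right) \left(E + x\right)$)
$\left(-82473 + 281272\right) \left(220985 + c{\left(u{\left(I{\left(0 \right)},-4 \right)},-679 \right)}\right) = \left(-82473 + 281272\right) \left(220985 + \left(\left(-7\right) \left(-679\right) - 7 \left(15 + 3 \cdot 1\right) + 3 \left(-679\right)^{2} + 3 \left(-679\right) \left(15 + 3 \cdot 1\right)\right)\right) = 198799 \left(220985 + \left(4753 - 7 \left(15 + 3\right) + 3 \cdot 461041 + 3 \left(-679\right) \left(15 + 3\right)\right)\right) = 198799 \left(220985 + \left(4753 - 126 + 1383123 + 3 \left(-679\right) 18\right)\right) = 198799 \left(220985 + \left(4753 - 126 + 1383123 - 36666\right)\right) = 198799 \left(220985 + 1351084\right) = 198799 \cdot 1572069 = 312525745131$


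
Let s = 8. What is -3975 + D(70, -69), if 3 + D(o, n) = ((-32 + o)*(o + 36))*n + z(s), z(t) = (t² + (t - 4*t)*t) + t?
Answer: -282030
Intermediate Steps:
z(t) = t - 2*t² (z(t) = (t² + (-3*t)*t) + t = (t² - 3*t²) + t = -2*t² + t = t - 2*t²)
D(o, n) = -123 + n*(-32 + o)*(36 + o) (D(o, n) = -3 + (((-32 + o)*(o + 36))*n + 8*(1 - 2*8)) = -3 + (((-32 + o)*(36 + o))*n + 8*(1 - 16)) = -3 + (n*(-32 + o)*(36 + o) + 8*(-15)) = -3 + (n*(-32 + o)*(36 + o) - 120) = -3 + (-120 + n*(-32 + o)*(36 + o)) = -123 + n*(-32 + o)*(36 + o))
-3975 + D(70, -69) = -3975 + (-123 - 1152*(-69) - 69*70² + 4*(-69)*70) = -3975 + (-123 + 79488 - 69*4900 - 19320) = -3975 + (-123 + 79488 - 338100 - 19320) = -3975 - 278055 = -282030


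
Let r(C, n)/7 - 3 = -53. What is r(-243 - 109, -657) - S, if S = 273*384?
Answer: -105182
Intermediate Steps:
r(C, n) = -350 (r(C, n) = 21 + 7*(-53) = 21 - 371 = -350)
S = 104832
r(-243 - 109, -657) - S = -350 - 1*104832 = -350 - 104832 = -105182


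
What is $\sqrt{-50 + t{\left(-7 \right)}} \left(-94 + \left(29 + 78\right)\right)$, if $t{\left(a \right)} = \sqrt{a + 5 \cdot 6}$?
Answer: $13 \sqrt{-50 + \sqrt{23}} \approx 87.404 i$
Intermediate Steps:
$t{\left(a \right)} = \sqrt{30 + a}$ ($t{\left(a \right)} = \sqrt{a + 30} = \sqrt{30 + a}$)
$\sqrt{-50 + t{\left(-7 \right)}} \left(-94 + \left(29 + 78\right)\right) = \sqrt{-50 + \sqrt{30 - 7}} \left(-94 + \left(29 + 78\right)\right) = \sqrt{-50 + \sqrt{23}} \left(-94 + 107\right) = \sqrt{-50 + \sqrt{23}} \cdot 13 = 13 \sqrt{-50 + \sqrt{23}}$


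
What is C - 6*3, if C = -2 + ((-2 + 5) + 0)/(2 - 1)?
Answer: -17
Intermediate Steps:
C = 1 (C = -2 + (3 + 0)/1 = -2 + 3*1 = -2 + 3 = 1)
C - 6*3 = 1 - 6*3 = 1 - 18 = -17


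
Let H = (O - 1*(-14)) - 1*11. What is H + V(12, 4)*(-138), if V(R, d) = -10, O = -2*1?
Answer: 1381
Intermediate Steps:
O = -2
H = 1 (H = (-2 - 1*(-14)) - 1*11 = (-2 + 14) - 11 = 12 - 11 = 1)
H + V(12, 4)*(-138) = 1 - 10*(-138) = 1 + 1380 = 1381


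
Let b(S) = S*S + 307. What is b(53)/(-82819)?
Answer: -3116/82819 ≈ -0.037624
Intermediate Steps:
b(S) = 307 + S² (b(S) = S² + 307 = 307 + S²)
b(53)/(-82819) = (307 + 53²)/(-82819) = (307 + 2809)*(-1/82819) = 3116*(-1/82819) = -3116/82819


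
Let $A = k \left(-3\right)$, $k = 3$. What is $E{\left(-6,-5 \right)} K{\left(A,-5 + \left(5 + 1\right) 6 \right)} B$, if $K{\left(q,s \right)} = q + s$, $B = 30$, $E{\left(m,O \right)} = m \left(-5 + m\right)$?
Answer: $43560$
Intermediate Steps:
$A = -9$ ($A = 3 \left(-3\right) = -9$)
$E{\left(-6,-5 \right)} K{\left(A,-5 + \left(5 + 1\right) 6 \right)} B = - 6 \left(-5 - 6\right) \left(-9 - \left(5 - \left(5 + 1\right) 6\right)\right) 30 = \left(-6\right) \left(-11\right) \left(-9 + \left(-5 + 6 \cdot 6\right)\right) 30 = 66 \left(-9 + \left(-5 + 36\right)\right) 30 = 66 \left(-9 + 31\right) 30 = 66 \cdot 22 \cdot 30 = 1452 \cdot 30 = 43560$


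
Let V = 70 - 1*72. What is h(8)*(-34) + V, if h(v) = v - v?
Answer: -2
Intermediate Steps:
h(v) = 0
V = -2 (V = 70 - 72 = -2)
h(8)*(-34) + V = 0*(-34) - 2 = 0 - 2 = -2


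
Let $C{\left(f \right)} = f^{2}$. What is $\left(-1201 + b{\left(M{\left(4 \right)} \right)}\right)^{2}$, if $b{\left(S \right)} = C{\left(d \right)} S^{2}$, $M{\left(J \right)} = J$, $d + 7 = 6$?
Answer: $1404225$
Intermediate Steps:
$d = -1$ ($d = -7 + 6 = -1$)
$b{\left(S \right)} = S^{2}$ ($b{\left(S \right)} = \left(-1\right)^{2} S^{2} = 1 S^{2} = S^{2}$)
$\left(-1201 + b{\left(M{\left(4 \right)} \right)}\right)^{2} = \left(-1201 + 4^{2}\right)^{2} = \left(-1201 + 16\right)^{2} = \left(-1185\right)^{2} = 1404225$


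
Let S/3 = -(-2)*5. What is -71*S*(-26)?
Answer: 55380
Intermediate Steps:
S = 30 (S = 3*(-(-2)*5) = 3*(-1*(-10)) = 3*10 = 30)
-71*S*(-26) = -71*30*(-26) = -2130*(-26) = 55380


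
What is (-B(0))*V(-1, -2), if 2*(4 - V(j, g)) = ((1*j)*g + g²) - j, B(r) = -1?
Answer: ½ ≈ 0.50000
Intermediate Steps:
V(j, g) = 4 + j/2 - g²/2 - g*j/2 (V(j, g) = 4 - (((1*j)*g + g²) - j)/2 = 4 - ((j*g + g²) - j)/2 = 4 - ((g*j + g²) - j)/2 = 4 - ((g² + g*j) - j)/2 = 4 - (g² - j + g*j)/2 = 4 + (j/2 - g²/2 - g*j/2) = 4 + j/2 - g²/2 - g*j/2)
(-B(0))*V(-1, -2) = (-1*(-1))*(4 + (½)*(-1) - ½*(-2)² - ½*(-2)*(-1)) = 1*(4 - ½ - ½*4 - 1) = 1*(4 - ½ - 2 - 1) = 1*(½) = ½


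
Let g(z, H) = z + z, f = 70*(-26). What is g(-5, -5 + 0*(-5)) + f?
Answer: -1830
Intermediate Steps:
f = -1820
g(z, H) = 2*z
g(-5, -5 + 0*(-5)) + f = 2*(-5) - 1820 = -10 - 1820 = -1830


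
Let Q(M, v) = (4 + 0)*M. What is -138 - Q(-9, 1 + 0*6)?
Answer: -102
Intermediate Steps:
Q(M, v) = 4*M
-138 - Q(-9, 1 + 0*6) = -138 - 4*(-9) = -138 - 1*(-36) = -138 + 36 = -102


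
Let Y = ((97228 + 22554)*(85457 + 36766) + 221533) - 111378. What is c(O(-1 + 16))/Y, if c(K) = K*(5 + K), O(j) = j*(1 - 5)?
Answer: 3300/14640225541 ≈ 2.2541e-7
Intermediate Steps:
O(j) = -4*j (O(j) = j*(-4) = -4*j)
Y = 14640225541 (Y = (119782*122223 + 221533) - 111378 = (14640115386 + 221533) - 111378 = 14640336919 - 111378 = 14640225541)
c(O(-1 + 16))/Y = ((-4*(-1 + 16))*(5 - 4*(-1 + 16)))/14640225541 = ((-4*15)*(5 - 4*15))*(1/14640225541) = -60*(5 - 60)*(1/14640225541) = -60*(-55)*(1/14640225541) = 3300*(1/14640225541) = 3300/14640225541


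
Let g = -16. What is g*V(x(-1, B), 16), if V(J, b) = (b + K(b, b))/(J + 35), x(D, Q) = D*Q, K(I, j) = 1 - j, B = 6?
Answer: -16/29 ≈ -0.55172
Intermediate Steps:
V(J, b) = 1/(35 + J) (V(J, b) = (b + (1 - b))/(J + 35) = 1/(35 + J))
g*V(x(-1, B), 16) = -16/(35 - 1*6) = -16/(35 - 6) = -16/29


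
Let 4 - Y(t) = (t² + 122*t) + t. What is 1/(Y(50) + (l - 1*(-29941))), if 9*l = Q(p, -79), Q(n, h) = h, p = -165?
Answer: 9/191576 ≈ 4.6979e-5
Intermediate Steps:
l = -79/9 (l = (⅑)*(-79) = -79/9 ≈ -8.7778)
Y(t) = 4 - t² - 123*t (Y(t) = 4 - ((t² + 122*t) + t) = 4 - (t² + 123*t) = 4 + (-t² - 123*t) = 4 - t² - 123*t)
1/(Y(50) + (l - 1*(-29941))) = 1/((4 - 1*50² - 123*50) + (-79/9 - 1*(-29941))) = 1/((4 - 1*2500 - 6150) + (-79/9 + 29941)) = 1/((4 - 2500 - 6150) + 269390/9) = 1/(-8646 + 269390/9) = 1/(191576/9) = 9/191576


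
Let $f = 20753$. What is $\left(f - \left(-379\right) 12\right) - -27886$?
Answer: $53187$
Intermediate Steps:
$\left(f - \left(-379\right) 12\right) - -27886 = \left(20753 - \left(-379\right) 12\right) - -27886 = \left(20753 - -4548\right) + 27886 = \left(20753 + 4548\right) + 27886 = 25301 + 27886 = 53187$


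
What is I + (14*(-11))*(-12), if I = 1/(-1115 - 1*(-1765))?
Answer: 1201201/650 ≈ 1848.0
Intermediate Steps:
I = 1/650 (I = 1/(-1115 + 1765) = 1/650 ≈ 0.0015385)
I + (14*(-11))*(-12) = 1/650 + (14*(-11))*(-12) = 1/650 - 154*(-12) = 1/650 + 1848 = 1201201/650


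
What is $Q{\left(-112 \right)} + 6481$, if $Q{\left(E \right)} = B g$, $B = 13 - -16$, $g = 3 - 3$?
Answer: $6481$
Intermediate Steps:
$g = 0$ ($g = 3 - 3 = 0$)
$B = 29$ ($B = 13 + 16 = 29$)
$Q{\left(E \right)} = 0$ ($Q{\left(E \right)} = 29 \cdot 0 = 0$)
$Q{\left(-112 \right)} + 6481 = 0 + 6481 = 6481$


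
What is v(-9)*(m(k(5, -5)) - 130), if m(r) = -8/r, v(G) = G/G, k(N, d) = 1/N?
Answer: -170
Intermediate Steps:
v(G) = 1
v(-9)*(m(k(5, -5)) - 130) = 1*(-8/(1/5) - 130) = 1*(-8/1/5 - 130) = 1*(-8*5 - 130) = 1*(-40 - 130) = 1*(-170) = -170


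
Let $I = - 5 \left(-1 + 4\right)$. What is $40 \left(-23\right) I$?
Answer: $13800$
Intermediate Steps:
$I = -15$ ($I = \left(-5\right) 3 = -15$)
$40 \left(-23\right) I = 40 \left(-23\right) \left(-15\right) = \left(-920\right) \left(-15\right) = 13800$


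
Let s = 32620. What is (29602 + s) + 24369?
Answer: 86591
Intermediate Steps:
(29602 + s) + 24369 = (29602 + 32620) + 24369 = 62222 + 24369 = 86591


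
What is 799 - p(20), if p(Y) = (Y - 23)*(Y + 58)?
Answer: 1033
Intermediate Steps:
p(Y) = (-23 + Y)*(58 + Y)
799 - p(20) = 799 - (-1334 + 20² + 35*20) = 799 - (-1334 + 400 + 700) = 799 - 1*(-234) = 799 + 234 = 1033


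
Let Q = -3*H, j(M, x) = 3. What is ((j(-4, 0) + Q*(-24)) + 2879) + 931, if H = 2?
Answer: 3957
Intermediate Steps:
Q = -6 (Q = -3*2 = -6)
((j(-4, 0) + Q*(-24)) + 2879) + 931 = ((3 - 6*(-24)) + 2879) + 931 = ((3 + 144) + 2879) + 931 = (147 + 2879) + 931 = 3026 + 931 = 3957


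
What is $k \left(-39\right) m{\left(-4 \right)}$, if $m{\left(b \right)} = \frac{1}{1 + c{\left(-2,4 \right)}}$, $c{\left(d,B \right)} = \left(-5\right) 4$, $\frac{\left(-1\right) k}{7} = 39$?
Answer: $- \frac{10647}{19} \approx -560.37$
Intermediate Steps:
$k = -273$ ($k = \left(-7\right) 39 = -273$)
$c{\left(d,B \right)} = -20$
$m{\left(b \right)} = - \frac{1}{19}$ ($m{\left(b \right)} = \frac{1}{1 - 20} = \frac{1}{-19} = - \frac{1}{19}$)
$k \left(-39\right) m{\left(-4 \right)} = \left(-273\right) \left(-39\right) \left(- \frac{1}{19}\right) = 10647 \left(- \frac{1}{19}\right) = - \frac{10647}{19}$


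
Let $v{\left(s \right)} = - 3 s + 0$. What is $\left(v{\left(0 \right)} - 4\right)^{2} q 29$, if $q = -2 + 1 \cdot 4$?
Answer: $928$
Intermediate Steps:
$v{\left(s \right)} = - 3 s$
$q = 2$ ($q = -2 + 4 = 2$)
$\left(v{\left(0 \right)} - 4\right)^{2} q 29 = \left(\left(-3\right) 0 - 4\right)^{2} \cdot 2 \cdot 29 = \left(0 - 4\right)^{2} \cdot 2 \cdot 29 = \left(-4\right)^{2} \cdot 2 \cdot 29 = 16 \cdot 2 \cdot 29 = 32 \cdot 29 = 928$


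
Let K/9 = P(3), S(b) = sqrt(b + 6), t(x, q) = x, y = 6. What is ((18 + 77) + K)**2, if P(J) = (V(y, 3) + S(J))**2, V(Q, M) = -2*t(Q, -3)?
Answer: 678976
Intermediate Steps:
V(Q, M) = -2*Q
S(b) = sqrt(6 + b)
P(J) = (-12 + sqrt(6 + J))**2 (P(J) = (-2*6 + sqrt(6 + J))**2 = (-12 + sqrt(6 + J))**2)
K = 729 (K = 9*(-12 + sqrt(6 + 3))**2 = 9*(-12 + sqrt(9))**2 = 9*(-12 + 3)**2 = 9*(-9)**2 = 9*81 = 729)
((18 + 77) + K)**2 = ((18 + 77) + 729)**2 = (95 + 729)**2 = 824**2 = 678976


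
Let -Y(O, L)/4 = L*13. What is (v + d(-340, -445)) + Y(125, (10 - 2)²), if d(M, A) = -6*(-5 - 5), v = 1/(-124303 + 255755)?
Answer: -429585135/131452 ≈ -3268.0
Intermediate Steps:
Y(O, L) = -52*L (Y(O, L) = -4*L*13 = -52*L)
v = 1/131452 ≈ 7.6073e-6
d(M, A) = 60 (d(M, A) = -6*(-10) = 60)
(v + d(-340, -445)) + Y(125, (10 - 2)²) = (1/131452 + 60) - 52*(10 - 2)² = 7887121/131452 - 52*8² = 7887121/131452 - 52*64 = 7887121/131452 - 3328 = -429585135/131452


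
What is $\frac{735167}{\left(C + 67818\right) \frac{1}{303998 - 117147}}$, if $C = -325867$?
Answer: $- \frac{137366689117}{258049} \approx -5.3233 \cdot 10^{5}$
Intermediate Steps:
$\frac{735167}{\left(C + 67818\right) \frac{1}{303998 - 117147}} = \frac{735167}{\left(-325867 + 67818\right) \frac{1}{303998 - 117147}} = \frac{735167}{\left(-258049\right) \frac{1}{186851}} = \frac{735167}{- \frac{258049}{186851}} = 735167 \left(- \frac{186851}{258049}\right) = - \frac{137366689117}{258049}$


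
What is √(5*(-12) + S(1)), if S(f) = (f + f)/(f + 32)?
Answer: I*√65274/33 ≈ 7.7421*I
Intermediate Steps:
S(f) = 2*f/(32 + f) (S(f) = (2*f)/(32 + f) = 2*f/(32 + f))
√(5*(-12) + S(1)) = √(5*(-12) + 2*1/(32 + 1)) = √(-60 + 2*1/33) = √(-60 + 2*1*(1/33)) = √(-60 + 2/33) = √(-1978/33) = I*√65274/33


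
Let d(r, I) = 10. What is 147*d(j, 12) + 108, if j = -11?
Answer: 1578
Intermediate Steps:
147*d(j, 12) + 108 = 147*10 + 108 = 1470 + 108 = 1578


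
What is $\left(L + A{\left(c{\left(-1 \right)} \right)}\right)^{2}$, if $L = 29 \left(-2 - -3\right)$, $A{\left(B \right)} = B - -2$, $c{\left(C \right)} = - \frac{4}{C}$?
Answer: $1225$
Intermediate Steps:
$A{\left(B \right)} = 2 + B$ ($A{\left(B \right)} = B + 2 = 2 + B$)
$L = 29$ ($L = 29 \left(-2 + 3\right) = 29 \cdot 1 = 29$)
$\left(L + A{\left(c{\left(-1 \right)} \right)}\right)^{2} = \left(29 - \left(-2 + \frac{4}{-1}\right)\right)^{2} = \left(29 + \left(2 - -4\right)\right)^{2} = \left(29 + \left(2 + 4\right)\right)^{2} = \left(29 + 6\right)^{2} = 35^{2} = 1225$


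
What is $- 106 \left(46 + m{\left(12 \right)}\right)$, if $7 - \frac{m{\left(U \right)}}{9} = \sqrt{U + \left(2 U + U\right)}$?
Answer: $-11554 + 3816 \sqrt{3} \approx -4944.5$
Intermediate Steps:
$m{\left(U \right)} = 63 - 18 \sqrt{U}$ ($m{\left(U \right)} = 63 - 9 \sqrt{U + \left(2 U + U\right)} = 63 - 9 \sqrt{U + 3 U} = 63 - 9 \sqrt{4 U} = 63 - 9 \cdot 2 \sqrt{U} = 63 - 18 \sqrt{U}$)
$- 106 \left(46 + m{\left(12 \right)}\right) = - 106 \left(46 + \left(63 - 18 \sqrt{12}\right)\right) = - 106 \left(46 + \left(63 - 18 \cdot 2 \sqrt{3}\right)\right) = - 106 \left(46 + \left(63 - 36 \sqrt{3}\right)\right) = - 106 \left(109 - 36 \sqrt{3}\right) = -11554 + 3816 \sqrt{3}$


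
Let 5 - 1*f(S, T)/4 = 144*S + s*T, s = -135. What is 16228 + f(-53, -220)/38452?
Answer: 155977701/9613 ≈ 16226.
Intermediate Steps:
f(S, T) = 20 - 576*S + 540*T (f(S, T) = 20 - 4*(144*S - 135*T) = 20 - 4*(-135*T + 144*S) = 20 + (-576*S + 540*T) = 20 - 576*S + 540*T)
16228 + f(-53, -220)/38452 = 16228 + (20 - 576*(-53) + 540*(-220))/38452 = 16228 + (20 + 30528 - 118800)*(1/38452) = 16228 - 88252*1/38452 = 16228 - 22063/9613 = 155977701/9613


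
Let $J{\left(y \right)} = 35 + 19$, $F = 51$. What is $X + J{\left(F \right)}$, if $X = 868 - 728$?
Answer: $194$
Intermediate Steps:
$J{\left(y \right)} = 54$
$X = 140$
$X + J{\left(F \right)} = 140 + 54 = 194$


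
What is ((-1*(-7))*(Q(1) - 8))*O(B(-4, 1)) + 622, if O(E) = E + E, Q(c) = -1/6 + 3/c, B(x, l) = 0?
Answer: 622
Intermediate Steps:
Q(c) = -⅙ + 3/c (Q(c) = -1*⅙ + 3/c = -⅙ + 3/c)
O(E) = 2*E
((-1*(-7))*(Q(1) - 8))*O(B(-4, 1)) + 622 = ((-1*(-7))*((⅙)*(18 - 1*1)/1 - 8))*(2*0) + 622 = (7*((⅙)*1*(18 - 1) - 8))*0 + 622 = (7*((⅙)*1*17 - 8))*0 + 622 = (7*(17/6 - 8))*0 + 622 = (7*(-31/6))*0 + 622 = -217/6*0 + 622 = 0 + 622 = 622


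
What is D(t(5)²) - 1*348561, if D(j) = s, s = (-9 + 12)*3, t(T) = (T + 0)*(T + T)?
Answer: -348552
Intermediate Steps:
t(T) = 2*T² (t(T) = T*(2*T) = 2*T²)
s = 9 (s = 3*3 = 9)
D(j) = 9
D(t(5)²) - 1*348561 = 9 - 1*348561 = 9 - 348561 = -348552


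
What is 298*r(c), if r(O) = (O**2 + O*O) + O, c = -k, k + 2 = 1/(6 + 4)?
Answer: 67944/25 ≈ 2717.8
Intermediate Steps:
k = -19/10 (k = -2 + 1/(6 + 4) = -2 + 1/10 = -19/10 ≈ -1.9000)
c = 19/10 (c = -1*(-19/10) = 19/10 ≈ 1.9000)
r(O) = O + 2*O**2 (r(O) = (O**2 + O**2) + O = 2*O**2 + O = O + 2*O**2)
298*r(c) = 298*(19*(1 + 2*(19/10))/10) = 298*(19*(1 + 19/5)/10) = 298*((19/10)*(24/5)) = 298*(228/25) = 67944/25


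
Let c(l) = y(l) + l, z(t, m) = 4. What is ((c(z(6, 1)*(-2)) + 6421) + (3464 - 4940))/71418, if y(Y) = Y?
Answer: 1643/23806 ≈ 0.069016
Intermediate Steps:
c(l) = 2*l (c(l) = l + l = 2*l)
((c(z(6, 1)*(-2)) + 6421) + (3464 - 4940))/71418 = ((2*(4*(-2)) + 6421) + (3464 - 4940))/71418 = ((2*(-8) + 6421) - 1476)*(1/71418) = ((-16 + 6421) - 1476)*(1/71418) = (6405 - 1476)*(1/71418) = 4929*(1/71418) = 1643/23806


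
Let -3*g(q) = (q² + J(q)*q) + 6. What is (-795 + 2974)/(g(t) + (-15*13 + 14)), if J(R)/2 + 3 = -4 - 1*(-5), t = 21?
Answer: -2179/302 ≈ -7.2152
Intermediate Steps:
J(R) = -4 (J(R) = -6 + 2*(-4 - 1*(-5)) = -6 + 2*(-4 + 5) = -6 + 2*1 = -6 + 2 = -4)
g(q) = -2 - q²/3 + 4*q/3 (g(q) = -((q² - 4*q) + 6)/3 = -(6 + q² - 4*q)/3 = -2 - q²/3 + 4*q/3)
(-795 + 2974)/(g(t) + (-15*13 + 14)) = (-795 + 2974)/((-2 - ⅓*21² + (4/3)*21) + (-15*13 + 14)) = 2179/((-2 - ⅓*441 + 28) + (-195 + 14)) = 2179/((-2 - 147 + 28) - 181) = 2179/(-121 - 181) = 2179/(-302) = 2179*(-1/302) = -2179/302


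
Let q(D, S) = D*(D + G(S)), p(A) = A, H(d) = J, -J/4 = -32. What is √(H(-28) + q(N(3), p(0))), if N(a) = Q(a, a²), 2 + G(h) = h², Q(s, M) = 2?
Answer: 8*√2 ≈ 11.314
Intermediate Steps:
J = 128 (J = -4*(-32) = 128)
H(d) = 128
G(h) = -2 + h²
N(a) = 2
q(D, S) = D*(-2 + D + S²) (q(D, S) = D*(D + (-2 + S²)) = D*(-2 + D + S²))
√(H(-28) + q(N(3), p(0))) = √(128 + 2*(-2 + 2 + 0²)) = √(128 + 2*(-2 + 2 + 0)) = √(128 + 2*0) = √(128 + 0) = √128 = 8*√2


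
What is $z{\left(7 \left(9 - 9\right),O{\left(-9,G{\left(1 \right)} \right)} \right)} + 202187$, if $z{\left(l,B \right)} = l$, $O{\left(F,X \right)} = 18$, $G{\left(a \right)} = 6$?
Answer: $202187$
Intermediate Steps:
$z{\left(7 \left(9 - 9\right),O{\left(-9,G{\left(1 \right)} \right)} \right)} + 202187 = 7 \left(9 - 9\right) + 202187 = 7 \cdot 0 + 202187 = 0 + 202187 = 202187$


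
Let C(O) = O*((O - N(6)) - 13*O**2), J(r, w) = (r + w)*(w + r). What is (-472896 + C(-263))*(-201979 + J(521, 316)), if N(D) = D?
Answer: 117710448806580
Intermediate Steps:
J(r, w) = (r + w)**2 (J(r, w) = (r + w)*(r + w) = (r + w)**2)
C(O) = O*(-6 + O - 13*O**2) (C(O) = O*((O - 1*6) - 13*O**2) = O*((O - 6) - 13*O**2) = O*((-6 + O) - 13*O**2) = O*(-6 + O - 13*O**2))
(-472896 + C(-263))*(-201979 + J(521, 316)) = (-472896 - 263*(-6 - 263 - 13*(-263)**2))*(-201979 + (521 + 316)**2) = (-472896 - 263*(-6 - 263 - 13*69169))*(-201979 + 837**2) = (-472896 - 263*(-6 - 263 - 899197))*(-201979 + 700569) = (-472896 - 263*(-899466))*498590 = (-472896 + 236559558)*498590 = 236086662*498590 = 117710448806580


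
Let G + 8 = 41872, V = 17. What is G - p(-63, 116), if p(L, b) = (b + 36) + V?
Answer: 41695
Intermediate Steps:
G = 41864 (G = -8 + 41872 = 41864)
p(L, b) = 53 + b (p(L, b) = (b + 36) + 17 = (36 + b) + 17 = 53 + b)
G - p(-63, 116) = 41864 - (53 + 116) = 41864 - 1*169 = 41864 - 169 = 41695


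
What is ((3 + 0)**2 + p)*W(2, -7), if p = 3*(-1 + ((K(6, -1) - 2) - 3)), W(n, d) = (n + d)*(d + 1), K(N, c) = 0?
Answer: -270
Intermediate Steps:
W(n, d) = (1 + d)*(d + n) (W(n, d) = (d + n)*(1 + d) = (1 + d)*(d + n))
p = -18 (p = 3*(-1 + ((0 - 2) - 3)) = 3*(-1 + (-2 - 3)) = 3*(-1 - 5) = 3*(-6) = -18)
((3 + 0)**2 + p)*W(2, -7) = ((3 + 0)**2 - 18)*(-7 + 2 + (-7)**2 - 7*2) = (3**2 - 18)*(-7 + 2 + 49 - 14) = (9 - 18)*30 = -9*30 = -270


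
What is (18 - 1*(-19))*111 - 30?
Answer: 4077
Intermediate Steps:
(18 - 1*(-19))*111 - 30 = (18 + 19)*111 - 30 = 37*111 - 30 = 4107 - 30 = 4077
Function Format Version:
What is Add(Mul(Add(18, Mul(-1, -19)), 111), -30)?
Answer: 4077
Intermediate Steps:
Add(Mul(Add(18, Mul(-1, -19)), 111), -30) = Add(Mul(Add(18, 19), 111), -30) = Add(Mul(37, 111), -30) = Add(4107, -30) = 4077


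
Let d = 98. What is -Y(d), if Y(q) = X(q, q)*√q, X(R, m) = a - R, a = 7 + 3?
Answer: 616*√2 ≈ 871.16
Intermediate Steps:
a = 10
X(R, m) = 10 - R
Y(q) = √q*(10 - q) (Y(q) = (10 - q)*√q = √q*(10 - q))
-Y(d) = -√98*(10 - 1*98) = -7*√2*(10 - 98) = -7*√2*(-88) = -(-616)*√2 = 616*√2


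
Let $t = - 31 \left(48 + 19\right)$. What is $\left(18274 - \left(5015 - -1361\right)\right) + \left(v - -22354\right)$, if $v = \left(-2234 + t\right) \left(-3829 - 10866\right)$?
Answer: $63384397$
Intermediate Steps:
$t = -2077$ ($t = \left(-31\right) 67 = -2077$)
$v = 63350145$ ($v = \left(-2234 - 2077\right) \left(-3829 - 10866\right) = \left(-4311\right) \left(-14695\right) = 63350145$)
$\left(18274 - \left(5015 - -1361\right)\right) + \left(v - -22354\right) = \left(18274 - \left(5015 - -1361\right)\right) + \left(63350145 - -22354\right) = \left(18274 - \left(5015 + 1361\right)\right) + \left(63350145 + 22354\right) = \left(18274 - 6376\right) + 63372499 = 11898 + 63372499 = 63384397$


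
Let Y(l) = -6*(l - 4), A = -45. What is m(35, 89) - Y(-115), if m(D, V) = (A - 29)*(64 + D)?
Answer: -8040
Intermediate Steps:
Y(l) = 24 - 6*l (Y(l) = -6*(-4 + l) = 24 - 6*l)
m(D, V) = -4736 - 74*D (m(D, V) = (-45 - 29)*(64 + D) = -74*(64 + D) = -4736 - 74*D)
m(35, 89) - Y(-115) = (-4736 - 74*35) - (24 - 6*(-115)) = (-4736 - 2590) - (24 + 690) = -7326 - 1*714 = -7326 - 714 = -8040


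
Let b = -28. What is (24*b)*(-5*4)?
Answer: 13440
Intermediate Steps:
(24*b)*(-5*4) = (24*(-28))*(-5*4) = -672*(-20) = 13440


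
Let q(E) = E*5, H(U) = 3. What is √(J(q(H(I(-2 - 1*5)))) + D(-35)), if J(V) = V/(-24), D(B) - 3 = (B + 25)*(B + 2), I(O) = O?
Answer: √5318/4 ≈ 18.231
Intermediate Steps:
D(B) = 3 + (2 + B)*(25 + B) (D(B) = 3 + (B + 25)*(B + 2) = 3 + (25 + B)*(2 + B) = 3 + (2 + B)*(25 + B))
q(E) = 5*E
J(V) = -V/24 (J(V) = V*(-1/24) = -V/24)
√(J(q(H(I(-2 - 1*5)))) + D(-35)) = √(-5*3/24 + (53 + (-35)² + 27*(-35))) = √(-1/24*15 + (53 + 1225 - 945)) = √(-5/8 + 333) = √(2659/8) = √5318/4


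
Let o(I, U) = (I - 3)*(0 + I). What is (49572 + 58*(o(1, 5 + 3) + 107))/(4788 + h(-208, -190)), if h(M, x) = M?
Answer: 27831/2290 ≈ 12.153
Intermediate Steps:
o(I, U) = I*(-3 + I) (o(I, U) = (-3 + I)*I = I*(-3 + I))
(49572 + 58*(o(1, 5 + 3) + 107))/(4788 + h(-208, -190)) = (49572 + 58*(1*(-3 + 1) + 107))/(4788 - 208) = (49572 + 58*(1*(-2) + 107))/4580 = (49572 + 58*(-2 + 107))*(1/4580) = (49572 + 58*105)*(1/4580) = (49572 + 6090)*(1/4580) = 55662*(1/4580) = 27831/2290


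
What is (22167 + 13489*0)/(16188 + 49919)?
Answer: 22167/66107 ≈ 0.33532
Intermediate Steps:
(22167 + 13489*0)/(16188 + 49919) = (22167 + 0)/66107 = 22167*(1/66107) = 22167/66107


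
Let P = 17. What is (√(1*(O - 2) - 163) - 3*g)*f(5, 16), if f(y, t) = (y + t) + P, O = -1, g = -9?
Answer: 1026 + 38*I*√166 ≈ 1026.0 + 489.6*I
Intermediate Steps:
f(y, t) = 17 + t + y (f(y, t) = (y + t) + 17 = (t + y) + 17 = 17 + t + y)
(√(1*(O - 2) - 163) - 3*g)*f(5, 16) = (√(1*(-1 - 2) - 163) - 3*(-9))*(17 + 16 + 5) = (√(1*(-3) - 163) + 27)*38 = (√(-3 - 163) + 27)*38 = (√(-166) + 27)*38 = (I*√166 + 27)*38 = (27 + I*√166)*38 = 1026 + 38*I*√166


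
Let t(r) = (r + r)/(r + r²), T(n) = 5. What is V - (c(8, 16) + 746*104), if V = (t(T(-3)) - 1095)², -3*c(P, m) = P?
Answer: 10086424/9 ≈ 1.1207e+6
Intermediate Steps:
c(P, m) = -P/3
t(r) = 2*r/(r + r²) (t(r) = (2*r)/(r + r²) = 2*r/(r + r²))
V = 10784656/9 (V = (2/(1 + 5) - 1095)² = (2/6 - 1095)² = (2*(⅙) - 1095)² = (⅓ - 1095)² = (-3284/3)² = 10784656/9 ≈ 1.1983e+6)
V - (c(8, 16) + 746*104) = 10784656/9 - (-⅓*8 + 746*104) = 10784656/9 - (-8/3 + 77584) = 10784656/9 - 1*232744/3 = 10784656/9 - 232744/3 = 10086424/9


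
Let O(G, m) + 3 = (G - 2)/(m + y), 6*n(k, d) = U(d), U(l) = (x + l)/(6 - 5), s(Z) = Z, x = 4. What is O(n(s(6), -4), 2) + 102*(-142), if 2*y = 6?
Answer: -72437/5 ≈ -14487.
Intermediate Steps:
y = 3 (y = (½)*6 = 3)
U(l) = 4 + l (U(l) = (4 + l)/(6 - 5) = (4 + l)/1 = (4 + l)*1 = 4 + l)
n(k, d) = ⅔ + d/6 (n(k, d) = (4 + d)/6 = ⅔ + d/6)
O(G, m) = -3 + (-2 + G)/(3 + m) (O(G, m) = -3 + (G - 2)/(m + 3) = -3 + (-2 + G)/(3 + m))
O(n(s(6), -4), 2) + 102*(-142) = (-11 + (⅔ + (⅙)*(-4)) - 3*2)/(3 + 2) + 102*(-142) = (-11 + (⅔ - ⅔) - 6)/5 - 14484 = (-11 + 0 - 6)/5 - 14484 = (⅕)*(-17) - 14484 = -17/5 - 14484 = -72437/5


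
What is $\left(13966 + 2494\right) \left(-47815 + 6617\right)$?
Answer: $-678119080$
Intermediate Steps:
$\left(13966 + 2494\right) \left(-47815 + 6617\right) = 16460 \left(-41198\right) = -678119080$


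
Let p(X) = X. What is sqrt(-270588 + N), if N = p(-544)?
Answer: 2*I*sqrt(67783) ≈ 520.7*I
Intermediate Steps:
N = -544
sqrt(-270588 + N) = sqrt(-270588 - 544) = sqrt(-271132) = 2*I*sqrt(67783)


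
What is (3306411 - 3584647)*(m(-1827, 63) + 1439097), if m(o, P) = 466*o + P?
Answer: -163540999608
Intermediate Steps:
m(o, P) = P + 466*o
(3306411 - 3584647)*(m(-1827, 63) + 1439097) = (3306411 - 3584647)*((63 + 466*(-1827)) + 1439097) = -278236*((63 - 851382) + 1439097) = -278236*(-851319 + 1439097) = -278236*587778 = -163540999608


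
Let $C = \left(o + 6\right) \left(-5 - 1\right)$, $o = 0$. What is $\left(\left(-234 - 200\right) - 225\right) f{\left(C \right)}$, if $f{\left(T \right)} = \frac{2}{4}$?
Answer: $- \frac{659}{2} \approx -329.5$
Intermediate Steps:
$C = -36$ ($C = \left(0 + 6\right) \left(-5 - 1\right) = 6 \left(-6\right) = -36$)
$f{\left(T \right)} = \frac{1}{2}$ ($f{\left(T \right)} = 2 \cdot \frac{1}{4} = \frac{1}{2}$)
$\left(\left(-234 - 200\right) - 225\right) f{\left(C \right)} = \left(\left(-234 - 200\right) - 225\right) \frac{1}{2} = \left(-434 - 225\right) \frac{1}{2} = \left(-659\right) \frac{1}{2} = - \frac{659}{2}$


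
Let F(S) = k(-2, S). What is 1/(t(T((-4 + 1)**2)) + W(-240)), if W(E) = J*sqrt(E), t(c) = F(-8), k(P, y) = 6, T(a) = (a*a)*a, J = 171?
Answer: 1/1169646 - 19*I*sqrt(15)/194941 ≈ 8.5496e-7 - 0.00037748*I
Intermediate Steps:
T(a) = a**3 (T(a) = a**2*a = a**3)
F(S) = 6
t(c) = 6
W(E) = 171*sqrt(E)
1/(t(T((-4 + 1)**2)) + W(-240)) = 1/(6 + 171*sqrt(-240)) = 1/(6 + 171*(4*I*sqrt(15))) = 1/(6 + 684*I*sqrt(15))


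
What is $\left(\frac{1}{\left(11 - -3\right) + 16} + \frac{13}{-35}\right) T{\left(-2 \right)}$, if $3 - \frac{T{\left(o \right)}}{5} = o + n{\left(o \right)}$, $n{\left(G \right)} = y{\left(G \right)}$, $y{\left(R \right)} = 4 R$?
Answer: $- \frac{923}{42} \approx -21.976$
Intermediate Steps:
$n{\left(G \right)} = 4 G$
$T{\left(o \right)} = 15 - 25 o$ ($T{\left(o \right)} = 15 - 5 \left(o + 4 o\right) = 15 - 5 \cdot 5 o = 15 - 25 o$)
$\left(\frac{1}{\left(11 - -3\right) + 16} + \frac{13}{-35}\right) T{\left(-2 \right)} = \left(\frac{1}{\left(11 - -3\right) + 16} + \frac{13}{-35}\right) \left(15 - -50\right) = \left(\frac{1}{\left(11 + 3\right) + 16} + 13 \left(- \frac{1}{35}\right)\right) \left(15 + 50\right) = \left(\frac{1}{14 + 16} - \frac{13}{35}\right) 65 = \left(\frac{1}{30} - \frac{13}{35}\right) 65 = \left(- \frac{71}{210}\right) 65 = - \frac{923}{42}$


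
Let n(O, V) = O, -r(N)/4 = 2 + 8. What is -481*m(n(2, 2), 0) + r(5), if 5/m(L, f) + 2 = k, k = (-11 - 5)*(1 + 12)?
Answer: -1199/42 ≈ -28.548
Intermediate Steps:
r(N) = -40 (r(N) = -4*(2 + 8) = -4*10 = -40)
k = -208 (k = -16*13 = -208)
m(L, f) = -1/42 (m(L, f) = 5/(-2 - 208) = 5/(-210) = 5*(-1/210) = -1/42)
-481*m(n(2, 2), 0) + r(5) = -481*(-1/42) - 40 = 481/42 - 40 = -1199/42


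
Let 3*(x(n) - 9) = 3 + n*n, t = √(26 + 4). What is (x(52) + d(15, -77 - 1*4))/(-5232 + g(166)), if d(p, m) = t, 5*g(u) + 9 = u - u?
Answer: -13670/78507 - 5*√30/26169 ≈ -0.17517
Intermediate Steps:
g(u) = -9/5 (g(u) = -9/5 + (u - u)/5 = -9/5 + (⅕)*0 = -9/5 + 0 = -9/5)
t = √30 ≈ 5.4772
d(p, m) = √30
x(n) = 10 + n²/3 (x(n) = 9 + (3 + n*n)/3 = 9 + (3 + n²)/3 = 9 + (1 + n²/3) = 10 + n²/3)
(x(52) + d(15, -77 - 1*4))/(-5232 + g(166)) = ((10 + (⅓)*52²) + √30)/(-5232 - 9/5) = ((10 + (⅓)*2704) + √30)/(-26169/5) = ((10 + 2704/3) + √30)*(-5/26169) = (2734/3 + √30)*(-5/26169) = -13670/78507 - 5*√30/26169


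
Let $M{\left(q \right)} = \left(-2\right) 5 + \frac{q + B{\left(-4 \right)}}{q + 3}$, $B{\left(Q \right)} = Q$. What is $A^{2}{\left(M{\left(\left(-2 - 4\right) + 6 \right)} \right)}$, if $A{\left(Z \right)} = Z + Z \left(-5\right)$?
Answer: $\frac{18496}{9} \approx 2055.1$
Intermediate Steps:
$M{\left(q \right)} = -10 + \frac{-4 + q}{3 + q}$ ($M{\left(q \right)} = \left(-2\right) 5 + \frac{q - 4}{q + 3} = -10 + \frac{-4 + q}{3 + q}$)
$A{\left(Z \right)} = - 4 Z$ ($A{\left(Z \right)} = Z - 5 Z = - 4 Z$)
$A^{2}{\left(M{\left(\left(-2 - 4\right) + 6 \right)} \right)} = \left(- 4 \frac{-34 - 9 \left(\left(-2 - 4\right) + 6\right)}{3 + \left(\left(-2 - 4\right) + 6\right)}\right)^{2} = \left(- 4 \frac{-34 - 9 \left(-6 + 6\right)}{3 + \left(-6 + 6\right)}\right)^{2} = \left(- 4 \frac{-34 - 0}{3 + 0}\right)^{2} = \left(- 4 \frac{-34 + 0}{3}\right)^{2} = \left(- 4 \cdot \frac{1}{3} \left(-34\right)\right)^{2} = \left(\left(-4\right) \left(- \frac{34}{3}\right)\right)^{2} = \left(\frac{136}{3}\right)^{2} = \frac{18496}{9}$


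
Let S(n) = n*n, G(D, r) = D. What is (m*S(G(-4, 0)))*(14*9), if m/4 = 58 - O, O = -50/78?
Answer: 6147456/13 ≈ 4.7288e+5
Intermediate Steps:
O = -25/39 (O = -50*1/78 = -25/39 ≈ -0.64103)
S(n) = n²
m = 9148/39 (m = 4*(58 - 1*(-25/39)) = 4*(58 + 25/39) = 4*(2287/39) = 9148/39 ≈ 234.56)
(m*S(G(-4, 0)))*(14*9) = ((9148/39)*(-4)²)*(14*9) = ((9148/39)*16)*126 = (146368/39)*126 = 6147456/13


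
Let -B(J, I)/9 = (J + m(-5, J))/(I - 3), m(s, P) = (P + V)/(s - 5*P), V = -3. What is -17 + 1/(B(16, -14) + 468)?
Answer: -11701066/688383 ≈ -16.998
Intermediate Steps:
m(s, P) = (-3 + P)/(s - 5*P) (m(s, P) = (P - 3)/(s - 5*P) = (-3 + P)/(s - 5*P))
B(J, I) = -9*(J + (3 - J)/(5 + 5*J))/(-3 + I) (B(J, I) = -9*(J + (3 - J)/(-1*(-5) + 5*J))/(I - 3) = -9*(J + (3 - J)/(5 + 5*J))/(-3 + I))
-17 + 1/(B(16, -14) + 468) = -17 + 1/(9*(-3 + 16 - 5*16*(1 + 16))/(5*(1 + 16)*(-3 - 14)) + 468) = -17 + 1/((9/5)*(-3 + 16 - 5*16*17)/(17*(-17)) + 468) = -17 + 1/((9/5)*(1/17)*(-1/17)*(-3 + 16 - 1360) + 468) = -17 + 1/((9/5)*(1/17)*(-1/17)*(-1347) + 468) = -17 + 1/(12123/1445 + 468) = -17 + 1/(688383/1445) = -17 + 1445/688383 = -11701066/688383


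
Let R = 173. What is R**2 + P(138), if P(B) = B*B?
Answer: 48973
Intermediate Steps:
P(B) = B**2
R**2 + P(138) = 173**2 + 138**2 = 29929 + 19044 = 48973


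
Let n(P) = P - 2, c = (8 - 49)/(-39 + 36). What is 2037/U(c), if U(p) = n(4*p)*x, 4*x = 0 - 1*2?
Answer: -6111/79 ≈ -77.354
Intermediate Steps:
c = 41/3 (c = -41/(-3) = -41*(-1/3) = 41/3 ≈ 13.667)
n(P) = -2 + P
x = -1/2 (x = (0 - 1*2)/4 = (0 - 2)/4 = (1/4)*(-2) = -1/2 ≈ -0.50000)
U(p) = 1 - 2*p (U(p) = (-2 + 4*p)*(-1/2) = 1 - 2*p)
2037/U(c) = 2037/(1 - 2*41/3) = 2037/(1 - 82/3) = 2037/(-79/3) = 2037*(-3/79) = -6111/79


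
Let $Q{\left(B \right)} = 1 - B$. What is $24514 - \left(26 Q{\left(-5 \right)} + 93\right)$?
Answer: $24265$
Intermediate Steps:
$24514 - \left(26 Q{\left(-5 \right)} + 93\right) = 24514 - \left(26 \left(1 - -5\right) + 93\right) = 24514 - \left(26 \left(1 + 5\right) + 93\right) = 24514 - \left(26 \cdot 6 + 93\right) = 24514 - \left(156 + 93\right) = 24514 - 249 = 24265$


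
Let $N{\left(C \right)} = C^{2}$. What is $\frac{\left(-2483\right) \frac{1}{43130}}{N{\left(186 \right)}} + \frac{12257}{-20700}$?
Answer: $- \frac{101605741147}{171594430200} \approx -0.59213$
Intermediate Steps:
$\frac{\left(-2483\right) \frac{1}{43130}}{N{\left(186 \right)}} + \frac{12257}{-20700} = \frac{\left(-2483\right) \frac{1}{43130}}{186^{2}} + \frac{12257}{-20700} = \frac{\left(-2483\right) \frac{1}{43130}}{34596} + 12257 \left(- \frac{1}{20700}\right) = \left(- \frac{2483}{43130}\right) \frac{1}{34596} - \frac{12257}{20700} = - \frac{2483}{1492125480} - \frac{12257}{20700} = - \frac{101605741147}{171594430200}$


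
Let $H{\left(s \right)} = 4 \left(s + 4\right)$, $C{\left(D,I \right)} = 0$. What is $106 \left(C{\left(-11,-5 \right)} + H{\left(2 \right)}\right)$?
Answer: $2544$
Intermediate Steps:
$H{\left(s \right)} = 16 + 4 s$ ($H{\left(s \right)} = 4 \left(4 + s\right) = 16 + 4 s$)
$106 \left(C{\left(-11,-5 \right)} + H{\left(2 \right)}\right) = 106 \left(0 + \left(16 + 4 \cdot 2\right)\right) = 106 \left(0 + \left(16 + 8\right)\right) = 106 \left(0 + 24\right) = 106 \cdot 24 = 2544$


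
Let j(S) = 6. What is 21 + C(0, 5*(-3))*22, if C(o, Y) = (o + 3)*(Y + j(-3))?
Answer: -573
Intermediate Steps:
C(o, Y) = (3 + o)*(6 + Y) (C(o, Y) = (o + 3)*(Y + 6) = (3 + o)*(6 + Y))
21 + C(0, 5*(-3))*22 = 21 + (18 + 3*(5*(-3)) + 6*0 + (5*(-3))*0)*22 = 21 + (18 + 3*(-15) + 0 - 15*0)*22 = 21 + (18 - 45 + 0 + 0)*22 = 21 - 27*22 = 21 - 594 = -573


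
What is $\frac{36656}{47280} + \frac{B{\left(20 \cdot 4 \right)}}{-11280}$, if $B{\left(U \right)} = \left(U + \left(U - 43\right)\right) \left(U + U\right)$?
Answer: $- \frac{122813}{138885} \approx -0.88428$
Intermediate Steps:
$B{\left(U \right)} = 2 U \left(-43 + 2 U\right)$ ($B{\left(U \right)} = \left(U + \left(-43 + U\right)\right) 2 U = \left(-43 + 2 U\right) 2 U = 2 U \left(-43 + 2 U\right)$)
$\frac{36656}{47280} + \frac{B{\left(20 \cdot 4 \right)}}{-11280} = \frac{36656}{47280} + \frac{2 \cdot 20 \cdot 4 \left(-43 + 2 \cdot 20 \cdot 4\right)}{-11280} = 36656 \cdot \frac{1}{47280} + 2 \cdot 80 \left(-43 + 2 \cdot 80\right) \left(- \frac{1}{11280}\right) = \frac{2291}{2955} + 2 \cdot 80 \left(-43 + 160\right) \left(- \frac{1}{11280}\right) = \frac{2291}{2955} + 2 \cdot 80 \cdot 117 \left(- \frac{1}{11280}\right) = \frac{2291}{2955} + 18720 \left(- \frac{1}{11280}\right) = \frac{2291}{2955} - \frac{78}{47} = - \frac{122813}{138885}$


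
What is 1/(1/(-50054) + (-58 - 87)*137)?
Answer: -50054/994322711 ≈ -5.0340e-5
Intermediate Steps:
1/(1/(-50054) + (-58 - 87)*137) = 1/(-1/50054 - 145*137) = 1/(-1/50054 - 19865) = 1/(-994322711/50054) = -50054/994322711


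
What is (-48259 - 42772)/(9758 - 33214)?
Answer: 91031/23456 ≈ 3.8809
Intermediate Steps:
(-48259 - 42772)/(9758 - 33214) = -91031/(-23456) = -91031*(-1/23456) = 91031/23456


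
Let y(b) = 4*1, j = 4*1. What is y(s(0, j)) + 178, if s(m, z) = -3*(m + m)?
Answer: 182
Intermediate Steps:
j = 4
s(m, z) = -6*m
y(b) = 4
y(s(0, j)) + 178 = 4 + 178 = 182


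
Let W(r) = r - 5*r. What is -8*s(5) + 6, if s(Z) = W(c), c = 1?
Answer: 38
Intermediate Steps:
W(r) = -4*r
s(Z) = -4 (s(Z) = -4*1 = -4)
-8*s(5) + 6 = -8*(-4) + 6 = 32 + 6 = 38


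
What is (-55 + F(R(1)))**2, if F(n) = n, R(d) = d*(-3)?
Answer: 3364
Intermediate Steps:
R(d) = -3*d
(-55 + F(R(1)))**2 = (-55 - 3*1)**2 = (-55 - 3)**2 = (-58)**2 = 3364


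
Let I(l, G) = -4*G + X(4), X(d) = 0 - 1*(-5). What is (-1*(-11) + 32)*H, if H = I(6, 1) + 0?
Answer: 43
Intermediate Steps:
X(d) = 5 (X(d) = 0 + 5 = 5)
I(l, G) = 5 - 4*G (I(l, G) = -4*G + 5 = 5 - 4*G)
H = 1 (H = (5 - 4*1) + 0 = (5 - 4) + 0 = 1 + 0 = 1)
(-1*(-11) + 32)*H = (-1*(-11) + 32)*1 = (11 + 32)*1 = 43*1 = 43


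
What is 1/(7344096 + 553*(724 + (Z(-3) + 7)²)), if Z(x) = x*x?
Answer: 1/7886036 ≈ 1.2681e-7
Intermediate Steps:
Z(x) = x²
1/(7344096 + 553*(724 + (Z(-3) + 7)²)) = 1/(7344096 + 553*(724 + ((-3)² + 7)²)) = 1/(7344096 + 553*(724 + (9 + 7)²)) = 1/(7344096 + 553*(724 + 16²)) = 1/(7344096 + 553*(724 + 256)) = 1/(7344096 + 553*980) = 1/(7344096 + 541940) = 1/7886036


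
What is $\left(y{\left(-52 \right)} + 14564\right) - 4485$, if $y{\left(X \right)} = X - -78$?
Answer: $10105$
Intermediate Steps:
$y{\left(X \right)} = 78 + X$ ($y{\left(X \right)} = X + 78 = 78 + X$)
$\left(y{\left(-52 \right)} + 14564\right) - 4485 = \left(\left(78 - 52\right) + 14564\right) - 4485 = \left(26 + 14564\right) - 4485 = 14590 - 4485 = 10105$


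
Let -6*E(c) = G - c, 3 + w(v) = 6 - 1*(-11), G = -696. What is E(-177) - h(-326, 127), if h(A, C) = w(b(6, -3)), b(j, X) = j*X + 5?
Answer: 145/2 ≈ 72.500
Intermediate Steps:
b(j, X) = 5 + X*j (b(j, X) = X*j + 5 = 5 + X*j)
w(v) = 14 (w(v) = -3 + (6 - 1*(-11)) = -3 + (6 + 11) = -3 + 17 = 14)
h(A, C) = 14
E(c) = 116 + c/6 (E(c) = -(-696 - c)/6 = 116 + c/6)
E(-177) - h(-326, 127) = (116 + (⅙)*(-177)) - 1*14 = (116 - 59/2) - 14 = 173/2 - 14 = 145/2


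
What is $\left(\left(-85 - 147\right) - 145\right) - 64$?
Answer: $-441$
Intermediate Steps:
$\left(\left(-85 - 147\right) - 145\right) - 64 = \left(-232 - 145\right) - 64 = -377 - 64 = -441$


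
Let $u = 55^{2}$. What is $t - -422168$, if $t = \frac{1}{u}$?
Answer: $\frac{1277058201}{3025} \approx 4.2217 \cdot 10^{5}$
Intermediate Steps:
$u = 3025$
$t = \frac{1}{3025} \approx 0.00033058$
$t - -422168 = \frac{1}{3025} - -422168 = \frac{1}{3025} + 422168 = \frac{1277058201}{3025}$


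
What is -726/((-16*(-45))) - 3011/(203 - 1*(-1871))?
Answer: -306137/124440 ≈ -2.4601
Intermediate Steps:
-726/((-16*(-45))) - 3011/(203 - 1*(-1871)) = -726/720 - 3011/(203 + 1871) = -726*1/720 - 3011/2074 = -121/120 - 3011*1/2074 = -121/120 - 3011/2074 = -306137/124440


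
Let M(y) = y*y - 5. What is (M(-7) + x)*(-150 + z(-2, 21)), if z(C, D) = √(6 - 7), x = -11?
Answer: -4950 + 33*I ≈ -4950.0 + 33.0*I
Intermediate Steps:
M(y) = -5 + y² (M(y) = y² - 5 = -5 + y²)
z(C, D) = I (z(C, D) = √(-1) = I)
(M(-7) + x)*(-150 + z(-2, 21)) = ((-5 + (-7)²) - 11)*(-150 + I) = ((-5 + 49) - 11)*(-150 + I) = (44 - 11)*(-150 + I) = 33*(-150 + I) = -4950 + 33*I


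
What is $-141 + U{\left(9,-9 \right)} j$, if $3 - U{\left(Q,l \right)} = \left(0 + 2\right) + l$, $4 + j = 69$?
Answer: $509$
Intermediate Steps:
$j = 65$ ($j = -4 + 69 = 65$)
$U{\left(Q,l \right)} = 1 - l$ ($U{\left(Q,l \right)} = 3 - \left(\left(0 + 2\right) + l\right) = 3 - \left(2 + l\right) = 1 - l$)
$-141 + U{\left(9,-9 \right)} j = -141 + \left(1 - -9\right) 65 = -141 + \left(1 + 9\right) 65 = -141 + 10 \cdot 65 = -141 + 650 = 509$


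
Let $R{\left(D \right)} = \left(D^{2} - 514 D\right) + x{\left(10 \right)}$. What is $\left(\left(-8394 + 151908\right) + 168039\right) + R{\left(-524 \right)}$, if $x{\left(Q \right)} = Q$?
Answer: $855475$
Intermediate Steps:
$R{\left(D \right)} = 10 + D^{2} - 514 D$ ($R{\left(D \right)} = \left(D^{2} - 514 D\right) + 10 = 10 + D^{2} - 514 D$)
$\left(\left(-8394 + 151908\right) + 168039\right) + R{\left(-524 \right)} = \left(\left(-8394 + 151908\right) + 168039\right) + \left(10 + \left(-524\right)^{2} - -269336\right) = \left(143514 + 168039\right) + \left(10 + 274576 + 269336\right) = 311553 + 543922 = 855475$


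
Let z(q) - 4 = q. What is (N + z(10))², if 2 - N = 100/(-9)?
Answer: 59536/81 ≈ 735.01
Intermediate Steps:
N = 118/9 (N = 2 - 100/(-9) = 2 - 100*(-1)/9 = 2 - 1*(-100/9) = 2 + 100/9 = 118/9 ≈ 13.111)
z(q) = 4 + q
(N + z(10))² = (118/9 + (4 + 10))² = (118/9 + 14)² = (244/9)² = 59536/81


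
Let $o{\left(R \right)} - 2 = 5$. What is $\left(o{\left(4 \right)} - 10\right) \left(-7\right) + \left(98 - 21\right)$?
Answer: $98$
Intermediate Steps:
$o{\left(R \right)} = 7$ ($o{\left(R \right)} = 2 + 5 = 7$)
$\left(o{\left(4 \right)} - 10\right) \left(-7\right) + \left(98 - 21\right) = \left(7 - 10\right) \left(-7\right) + \left(98 - 21\right) = \left(-3\right) \left(-7\right) + \left(98 - 21\right) = 21 + 77 = 98$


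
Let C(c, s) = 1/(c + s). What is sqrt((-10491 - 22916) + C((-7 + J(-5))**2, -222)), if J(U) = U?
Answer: I*sqrt(203248266)/78 ≈ 182.78*I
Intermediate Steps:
sqrt((-10491 - 22916) + C((-7 + J(-5))**2, -222)) = sqrt((-10491 - 22916) + 1/((-7 - 5)**2 - 222)) = sqrt(-33407 + 1/((-12)**2 - 222)) = sqrt(-33407 + 1/(144 - 222)) = sqrt(-33407 + 1/(-78)) = sqrt(-33407 - 1/78) = sqrt(-2605747/78) = I*sqrt(203248266)/78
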